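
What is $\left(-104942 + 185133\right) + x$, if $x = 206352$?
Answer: $286543$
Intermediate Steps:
$\left(-104942 + 185133\right) + x = \left(-104942 + 185133\right) + 206352 = 80191 + 206352 = 286543$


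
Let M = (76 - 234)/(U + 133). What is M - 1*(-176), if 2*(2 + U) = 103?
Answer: 63924/365 ≈ 175.13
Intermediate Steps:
U = 99/2 (U = -2 + (½)*103 = -2 + 103/2 = 99/2 ≈ 49.500)
M = -316/365 (M = (76 - 234)/(99/2 + 133) = -158/365/2 = -158*2/365 = -316/365 ≈ -0.86575)
M - 1*(-176) = -316/365 - 1*(-176) = -316/365 + 176 = 63924/365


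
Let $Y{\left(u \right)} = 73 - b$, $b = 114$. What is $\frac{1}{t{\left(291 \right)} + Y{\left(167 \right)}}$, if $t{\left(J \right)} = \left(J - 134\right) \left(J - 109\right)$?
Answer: $\frac{1}{28533} \approx 3.5047 \cdot 10^{-5}$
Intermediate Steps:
$Y{\left(u \right)} = -41$ ($Y{\left(u \right)} = 73 - 114 = -41$)
$t{\left(J \right)} = \left(-134 + J\right) \left(-109 + J\right)$
$\frac{1}{t{\left(291 \right)} + Y{\left(167 \right)}} = \frac{1}{\left(14606 + 291^{2} - 70713\right) - 41} = \frac{1}{\left(14606 + 84681 - 70713\right) - 41} = \frac{1}{28574 - 41} = \frac{1}{28533}$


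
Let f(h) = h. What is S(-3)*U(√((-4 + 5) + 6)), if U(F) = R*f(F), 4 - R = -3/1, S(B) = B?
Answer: -21*√7 ≈ -55.561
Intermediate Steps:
R = 7 (R = 4 - (-3)/1 = 4 - (-3) = 4 - 1*(-3) = 4 + 3 = 7)
U(F) = 7*F
S(-3)*U(√((-4 + 5) + 6)) = -21*√((-4 + 5) + 6) = -21*√(1 + 6) = -21*√7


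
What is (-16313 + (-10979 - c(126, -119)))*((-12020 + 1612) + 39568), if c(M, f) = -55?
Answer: -794230920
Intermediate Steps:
(-16313 + (-10979 - c(126, -119)))*((-12020 + 1612) + 39568) = (-16313 + (-10979 - 1*(-55)))*((-12020 + 1612) + 39568) = (-16313 + (-10979 + 55))*(-10408 + 39568) = (-16313 - 10924)*29160 = -27237*29160 = -794230920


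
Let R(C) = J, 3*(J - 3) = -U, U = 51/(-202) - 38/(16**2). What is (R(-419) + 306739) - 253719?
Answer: 2056449215/38784 ≈ 53023.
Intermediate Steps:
U = -5183/12928 (U = 51*(-1/202) - 38/256 = -51/202 - 38*1/256 = -51/202 - 19/128 = -5183/12928 ≈ -0.40091)
J = 121535/38784 (J = 3 + (-1*(-5183/12928))/3 = 3 + (1/3)*(5183/12928) = 3 + 5183/38784 = 121535/38784 ≈ 3.1336)
R(C) = 121535/38784
(R(-419) + 306739) - 253719 = (121535/38784 + 306739) - 253719 = 11896686911/38784 - 253719 = 2056449215/38784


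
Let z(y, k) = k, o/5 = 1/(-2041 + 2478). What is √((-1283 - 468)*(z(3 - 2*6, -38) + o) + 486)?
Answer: √12795680321/437 ≈ 258.85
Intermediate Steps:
o = 5/437 (o = 5/(-2041 + 2478) = 5/437 ≈ 0.011442)
√((-1283 - 468)*(z(3 - 2*6, -38) + o) + 486) = √((-1283 - 468)*(-38 + 5/437) + 486) = √(-1751*(-16601/437) + 486) = √(29068351/437 + 486) = √(29280733/437) = √12795680321/437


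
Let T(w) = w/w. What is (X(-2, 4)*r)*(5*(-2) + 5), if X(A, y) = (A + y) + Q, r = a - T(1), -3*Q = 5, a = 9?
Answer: -40/3 ≈ -13.333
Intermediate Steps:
T(w) = 1
Q = -5/3 (Q = -⅓*5 = -5/3 ≈ -1.6667)
r = 8 (r = 9 - 1*1 = 9 - 1 = 8)
X(A, y) = -5/3 + A + y (X(A, y) = (A + y) - 5/3 = -5/3 + A + y)
(X(-2, 4)*r)*(5*(-2) + 5) = ((-5/3 - 2 + 4)*8)*(5*(-2) + 5) = ((⅓)*8)*(-10 + 5) = (8/3)*(-5) = -40/3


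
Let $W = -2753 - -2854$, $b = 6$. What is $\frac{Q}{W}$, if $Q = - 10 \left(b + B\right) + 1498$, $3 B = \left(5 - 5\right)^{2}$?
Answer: $\frac{1438}{101} \approx 14.238$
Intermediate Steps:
$B = 0$ ($B = \frac{\left(5 - 5\right)^{2}}{3} = \frac{0^{2}}{3} = \frac{1}{3} \cdot 0 = 0$)
$W = 101$ ($W = -2753 + 2854 = 101$)
$Q = 1438$ ($Q = - 10 \left(6 + 0\right) + 1498 = \left(-10\right) 6 + 1498 = -60 + 1498 = 1438$)
$\frac{Q}{W} = \frac{1438}{101}$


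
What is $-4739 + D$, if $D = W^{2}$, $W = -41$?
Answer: $-3058$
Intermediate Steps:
$D = 1681$ ($D = \left(-41\right)^{2} = 1681$)
$-4739 + D = -4739 + 1681 = -3058$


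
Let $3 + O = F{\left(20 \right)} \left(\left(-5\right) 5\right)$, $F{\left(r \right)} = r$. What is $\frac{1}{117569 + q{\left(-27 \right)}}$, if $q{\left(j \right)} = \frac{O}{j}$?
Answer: $\frac{27}{3174866} \approx 8.5043 \cdot 10^{-6}$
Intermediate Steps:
$O = -503$ ($O = -3 + 20 \left(\left(-5\right) 5\right) = -3 + 20 \left(-25\right) = -3 - 500 = -503$)
$q{\left(j \right)} = - \frac{503}{j}$
$\frac{1}{117569 + q{\left(-27 \right)}} = \frac{1}{117569 - \frac{503}{-27}} = \frac{1}{117569 - - \frac{503}{27}} = \frac{1}{117569 + \frac{503}{27}} = \frac{1}{\frac{3174866}{27}} = \frac{27}{3174866}$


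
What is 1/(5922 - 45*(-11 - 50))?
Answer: 1/8667 ≈ 0.00011538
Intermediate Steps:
1/(5922 - 45*(-11 - 50)) = 1/(5922 - 45*(-61)) = 1/(5922 + 2745) = 1/8667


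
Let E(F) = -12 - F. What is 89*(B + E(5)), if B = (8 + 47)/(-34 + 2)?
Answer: -53311/32 ≈ -1666.0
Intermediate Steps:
B = -55/32 (B = 55/(-32) = 55*(-1/32) = -55/32 ≈ -1.7188)
89*(B + E(5)) = 89*(-55/32 + (-12 - 1*5)) = 89*(-55/32 + (-12 - 5)) = 89*(-55/32 - 17) = 89*(-599/32) = -53311/32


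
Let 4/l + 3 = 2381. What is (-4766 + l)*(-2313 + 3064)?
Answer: -4255745772/1189 ≈ -3.5793e+6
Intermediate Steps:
l = 2/1189 (l = 4/(-3 + 2381) = 4/2378 = 4*(1/2378) = 2/1189 ≈ 0.0016821)
(-4766 + l)*(-2313 + 3064) = (-4766 + 2/1189)*(-2313 + 3064) = -5666772/1189*751 = -4255745772/1189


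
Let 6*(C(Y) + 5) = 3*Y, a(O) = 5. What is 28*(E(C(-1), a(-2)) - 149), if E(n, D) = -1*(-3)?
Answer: -4088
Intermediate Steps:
C(Y) = -5 + Y/2 (C(Y) = -5 + (3*Y)/6 = -5 + Y/2)
E(n, D) = 3
28*(E(C(-1), a(-2)) - 149) = 28*(3 - 149) = 28*(-146) = -4088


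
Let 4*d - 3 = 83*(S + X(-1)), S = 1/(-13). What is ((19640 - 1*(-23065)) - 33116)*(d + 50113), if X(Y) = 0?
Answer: 6246830762/13 ≈ 4.8053e+8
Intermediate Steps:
S = -1/13 ≈ -0.076923
d = -11/13 (d = ¾ + (83*(-1/13 + 0))/4 = ¾ + (83*(-1/13))/4 = ¾ + (¼)*(-83/13) = ¾ - 83/52 = -11/13 ≈ -0.84615)
((19640 - 1*(-23065)) - 33116)*(d + 50113) = ((19640 - 1*(-23065)) - 33116)*(-11/13 + 50113) = ((19640 + 23065) - 33116)*(651458/13) = (42705 - 33116)*(651458/13) = 9589*(651458/13) = 6246830762/13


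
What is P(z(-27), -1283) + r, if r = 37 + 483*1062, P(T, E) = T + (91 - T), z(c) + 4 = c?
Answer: 513074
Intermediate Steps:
z(c) = -4 + c
P(T, E) = 91
r = 512983 (r = 37 + 512946 = 512983)
P(z(-27), -1283) + r = 91 + 512983 = 513074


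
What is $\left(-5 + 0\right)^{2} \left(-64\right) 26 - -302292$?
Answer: $260692$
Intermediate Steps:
$\left(-5 + 0\right)^{2} \left(-64\right) 26 - -302292 = \left(-5\right)^{2} \left(-64\right) 26 + 302292 = 25 \left(-64\right) 26 + 302292 = \left(-1600\right) 26 + 302292 = -41600 + 302292 = 260692$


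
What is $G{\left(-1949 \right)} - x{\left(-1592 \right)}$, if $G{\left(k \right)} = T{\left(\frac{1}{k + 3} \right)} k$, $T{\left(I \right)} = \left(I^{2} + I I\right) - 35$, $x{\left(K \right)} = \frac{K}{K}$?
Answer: $\frac{129160342063}{1893458} \approx 68214.0$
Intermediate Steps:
$x{\left(K \right)} = 1$
$T{\left(I \right)} = -35 + 2 I^{2}$ ($T{\left(I \right)} = \left(I^{2} + I^{2}\right) - 35 = 2 I^{2} - 35 = -35 + 2 I^{2}$)
$G{\left(k \right)} = k \left(-35 + \frac{2}{\left(3 + k\right)^{2}}\right)$ ($G{\left(k \right)} = \left(-35 + 2 \left(\frac{1}{k + 3}\right)^{2}\right) k = \left(-35 + 2 \left(\frac{1}{3 + k}\right)^{2}\right) k = \left(-35 + \frac{2}{\left(3 + k\right)^{2}}\right) k = k \left(-35 + \frac{2}{\left(3 + k\right)^{2}}\right)$)
$G{\left(-1949 \right)} - x{\left(-1592 \right)} = \left(\left(-35\right) \left(-1949\right) + 2 \left(-1949\right) \frac{1}{\left(3 - 1949\right)^{2}}\right) - 1 = \left(68215 + 2 \left(-1949\right) \frac{1}{3786916}\right) - 1 = \left(68215 - \frac{1949}{1893458}\right) - 1 = \frac{129162235521}{1893458} - 1 = \frac{129160342063}{1893458}$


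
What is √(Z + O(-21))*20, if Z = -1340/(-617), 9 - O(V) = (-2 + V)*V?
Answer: 20*I*√179619806/617 ≈ 434.43*I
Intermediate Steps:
O(V) = 9 - V*(-2 + V) (O(V) = 9 - (-2 + V)*V = 9 - V*(-2 + V))
Z = 1340/617 (Z = -1340*(-1/617) = 1340/617 ≈ 2.1718)
√(Z + O(-21))*20 = √(1340/617 + (9 - 1*(-21)² + 2*(-21)))*20 = √(1340/617 + (9 - 1*441 - 42))*20 = √(1340/617 + (9 - 441 - 42))*20 = √(1340/617 - 474)*20 = √(-291118/617)*20 = (I*√179619806/617)*20 = 20*I*√179619806/617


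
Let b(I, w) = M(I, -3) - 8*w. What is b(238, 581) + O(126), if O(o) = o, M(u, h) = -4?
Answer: -4526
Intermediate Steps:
b(I, w) = -4 - 8*w
b(238, 581) + O(126) = (-4 - 8*581) + 126 = (-4 - 4648) + 126 = -4652 + 126 = -4526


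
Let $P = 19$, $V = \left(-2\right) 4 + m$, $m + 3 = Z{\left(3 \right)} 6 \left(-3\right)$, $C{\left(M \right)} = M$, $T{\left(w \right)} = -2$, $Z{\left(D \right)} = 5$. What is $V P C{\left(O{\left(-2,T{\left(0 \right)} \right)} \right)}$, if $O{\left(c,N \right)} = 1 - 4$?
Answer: $5757$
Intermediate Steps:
$O{\left(c,N \right)} = -3$ ($O{\left(c,N \right)} = 1 - 4 = -3$)
$m = -93$ ($m = -3 + 5 \cdot 6 \left(-3\right) = -3 + 30 \left(-3\right) = -3 - 90 = -93$)
$V = -101$ ($V = \left(-2\right) 4 - 93 = -8 - 93 = -101$)
$V P C{\left(O{\left(-2,T{\left(0 \right)} \right)} \right)} = \left(-101\right) 19 \left(-3\right) = \left(-1919\right) \left(-3\right) = 5757$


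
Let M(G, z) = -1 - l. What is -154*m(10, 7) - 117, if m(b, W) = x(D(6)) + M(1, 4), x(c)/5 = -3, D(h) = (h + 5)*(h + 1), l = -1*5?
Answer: 1577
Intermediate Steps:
l = -5
D(h) = (1 + h)*(5 + h) (D(h) = (5 + h)*(1 + h) = (1 + h)*(5 + h))
x(c) = -15 (x(c) = 5*(-3) = -15)
M(G, z) = 4 (M(G, z) = -1 - 1*(-5) = -1 + 5 = 4)
m(b, W) = -11 (m(b, W) = -15 + 4 = -11)
-154*m(10, 7) - 117 = -154*(-11) - 117 = 1694 - 117 = 1577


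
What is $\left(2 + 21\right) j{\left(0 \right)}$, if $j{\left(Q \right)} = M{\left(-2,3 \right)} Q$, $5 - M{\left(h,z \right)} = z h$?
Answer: $0$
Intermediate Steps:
$M{\left(h,z \right)} = 5 - h z$ ($M{\left(h,z \right)} = 5 - z h = 5 - h z$)
$j{\left(Q \right)} = 11 Q$ ($j{\left(Q \right)} = \left(5 - \left(-2\right) 3\right) Q = \left(5 + 6\right) Q = 11 Q$)
$\left(2 + 21\right) j{\left(0 \right)} = \left(2 + 21\right) 11 \cdot 0 = 23 \cdot 0 = 0$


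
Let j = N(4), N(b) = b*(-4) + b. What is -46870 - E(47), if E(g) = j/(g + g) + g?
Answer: -2205093/47 ≈ -46917.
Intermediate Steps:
N(b) = -3*b (N(b) = -4*b + b = -3*b)
j = -12 (j = -3*4 = -12)
E(g) = g - 6/g (E(g) = -12/(g + g) + g = -12*1/(2*g) + g = -6/g + g = g - 6/g)
-46870 - E(47) = -46870 - (47 - 6/47) = -46870 - 1*2203/47 = -46870 - 2203/47 = -2205093/47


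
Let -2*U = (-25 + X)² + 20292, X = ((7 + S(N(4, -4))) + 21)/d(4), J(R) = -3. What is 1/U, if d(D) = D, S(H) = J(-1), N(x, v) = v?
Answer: -32/330297 ≈ -9.6882e-5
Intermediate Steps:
S(H) = -3
X = 25/4 (X = ((7 - 3) + 21)/4 = (4 + 21)*(¼) = 25*(¼) = 25/4 ≈ 6.2500)
U = -330297/32 (U = -((-25 + 25/4)² + 20292)/2 = -((-75/4)² + 20292)/2 = -(5625/16 + 20292)/2 = -½*330297/16 = -330297/32 ≈ -10322.)
1/U = 1/(-330297/32) = -32/330297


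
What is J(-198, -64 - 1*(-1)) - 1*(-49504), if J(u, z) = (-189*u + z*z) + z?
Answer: 90832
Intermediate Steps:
J(u, z) = z + z**2 - 189*u (J(u, z) = (-189*u + z**2) + z = (z**2 - 189*u) + z = z + z**2 - 189*u)
J(-198, -64 - 1*(-1)) - 1*(-49504) = ((-64 - 1*(-1)) + (-64 - 1*(-1))**2 - 189*(-198)) - 1*(-49504) = ((-64 + 1) + (-64 + 1)**2 + 37422) + 49504 = (-63 + (-63)**2 + 37422) + 49504 = (-63 + 3969 + 37422) + 49504 = 41328 + 49504 = 90832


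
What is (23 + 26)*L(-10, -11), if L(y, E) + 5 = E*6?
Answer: -3479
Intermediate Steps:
L(y, E) = -5 + 6*E (L(y, E) = -5 + E*6 = -5 + 6*E)
(23 + 26)*L(-10, -11) = (23 + 26)*(-5 + 6*(-11)) = 49*(-5 - 66) = 49*(-71) = -3479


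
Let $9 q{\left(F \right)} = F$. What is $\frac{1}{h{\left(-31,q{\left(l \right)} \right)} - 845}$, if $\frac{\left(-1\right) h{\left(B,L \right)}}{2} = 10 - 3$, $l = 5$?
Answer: $- \frac{1}{859} \approx -0.0011641$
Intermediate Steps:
$q{\left(F \right)} = \frac{F}{9}$
$h{\left(B,L \right)} = -14$ ($h{\left(B,L \right)} = - 2 \left(10 - 3\right) = \left(-2\right) 7 = -14$)
$\frac{1}{h{\left(-31,q{\left(l \right)} \right)} - 845} = \frac{1}{-14 - 845} = \frac{1}{-859} = - \frac{1}{859}$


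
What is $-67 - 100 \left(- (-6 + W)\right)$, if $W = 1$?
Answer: $-567$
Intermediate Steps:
$-67 - 100 \left(- (-6 + W)\right) = -67 - 100 \left(- (-6 + 1)\right) = -67 - 100 \left(\left(-1\right) \left(-5\right)\right) = -67 - 500 = -567$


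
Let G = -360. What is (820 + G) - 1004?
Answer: -544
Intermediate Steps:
(820 + G) - 1004 = (820 - 360) - 1004 = 460 - 1004 = -544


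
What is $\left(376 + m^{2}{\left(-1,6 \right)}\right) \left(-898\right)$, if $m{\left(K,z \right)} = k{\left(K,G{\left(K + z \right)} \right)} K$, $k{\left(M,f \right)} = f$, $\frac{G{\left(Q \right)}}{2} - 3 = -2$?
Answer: $-341240$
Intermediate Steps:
$G{\left(Q \right)} = 2$ ($G{\left(Q \right)} = 6 + 2 \left(-2\right) = 6 - 4 = 2$)
$m{\left(K,z \right)} = 2 K$
$\left(376 + m^{2}{\left(-1,6 \right)}\right) \left(-898\right) = \left(376 + \left(2 \left(-1\right)\right)^{2}\right) \left(-898\right) = \left(376 + \left(-2\right)^{2}\right) \left(-898\right) = \left(376 + 4\right) \left(-898\right) = 380 \left(-898\right) = -341240$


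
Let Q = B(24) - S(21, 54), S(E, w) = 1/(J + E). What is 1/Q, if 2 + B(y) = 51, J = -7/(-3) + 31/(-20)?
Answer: 1307/63983 ≈ 0.020427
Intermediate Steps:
J = 47/60 (J = -7*(-⅓) + 31*(-1/20) = 7/3 - 31/20 = 47/60 ≈ 0.78333)
B(y) = 49 (B(y) = -2 + 51 = 49)
S(E, w) = 1/(47/60 + E)
Q = 63983/1307 (Q = 49 - 60/(47 + 60*21) = 49 - 60/(47 + 1260) = 49 - 60/1307 = 63983/1307 ≈ 48.954)
1/Q = 1/(63983/1307) = 1307/63983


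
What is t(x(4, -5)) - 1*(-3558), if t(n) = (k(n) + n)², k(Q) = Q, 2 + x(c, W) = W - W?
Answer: 3574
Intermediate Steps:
x(c, W) = -2 (x(c, W) = -2 + (W - W) = -2 + 0 = -2)
t(n) = 4*n² (t(n) = (n + n)² = (2*n)² = 4*n²)
t(x(4, -5)) - 1*(-3558) = 4*(-2)² - 1*(-3558) = 4*4 + 3558 = 16 + 3558 = 3574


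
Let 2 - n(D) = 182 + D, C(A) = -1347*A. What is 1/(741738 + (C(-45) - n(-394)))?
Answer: 1/802139 ≈ 1.2467e-6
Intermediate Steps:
n(D) = -180 - D (n(D) = 2 - (182 + D) = 2 + (-182 - D) = -180 - D)
1/(741738 + (C(-45) - n(-394))) = 1/(741738 + (-1347*(-45) - (-180 - 1*(-394)))) = 1/(741738 + (60615 - (-180 + 394))) = 1/(741738 + (60615 - 1*214)) = 1/(741738 + (60615 - 214)) = 1/(741738 + 60401) = 1/802139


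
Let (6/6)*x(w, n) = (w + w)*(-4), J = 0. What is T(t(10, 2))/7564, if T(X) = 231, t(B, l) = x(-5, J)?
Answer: 231/7564 ≈ 0.030539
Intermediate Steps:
x(w, n) = -8*w (x(w, n) = (w + w)*(-4) = (2*w)*(-4) = -8*w)
t(B, l) = 40 (t(B, l) = -8*(-5) = 40)
T(t(10, 2))/7564 = 231/7564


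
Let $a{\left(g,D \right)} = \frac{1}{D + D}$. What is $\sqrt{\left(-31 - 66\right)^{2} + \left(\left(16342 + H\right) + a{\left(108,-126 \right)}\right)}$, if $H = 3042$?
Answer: $\frac{\sqrt{50790845}}{42} \approx 169.69$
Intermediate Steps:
$a{\left(g,D \right)} = \frac{1}{2 D}$
$\sqrt{\left(-31 - 66\right)^{2} + \left(\left(16342 + H\right) + a{\left(108,-126 \right)}\right)} = \sqrt{\left(-31 - 66\right)^{2} + \left(\left(16342 + 3042\right) + \frac{1}{2 \left(-126\right)}\right)} = \sqrt{\left(-97\right)^{2} + \left(19384 + \frac{1}{2} \left(- \frac{1}{126}\right)\right)} = \sqrt{9409 + \left(19384 - \frac{1}{252}\right)} = \sqrt{9409 + \frac{4884767}{252}} = \sqrt{\frac{7255835}{252}} = \frac{\sqrt{50790845}}{42}$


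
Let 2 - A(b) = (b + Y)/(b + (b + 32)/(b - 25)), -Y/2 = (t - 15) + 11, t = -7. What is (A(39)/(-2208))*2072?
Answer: -24605/42573 ≈ -0.57795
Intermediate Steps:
Y = 22 (Y = -2*((-7 - 15) + 11) = -2*(-22 + 11) = -2*(-11) = 22)
A(b) = 2 - (22 + b)/(b + (32 + b)/(-25 + b)) (A(b) = 2 - (b + 22)/(b + (b + 32)/(b - 25)) = 2 - (22 + b)/(b + (32 + b)/(-25 + b)))
(A(39)/(-2208))*2072 = (((614 + 39² - 45*39)/(32 + 39² - 24*39))/(-2208))*2072 = (((614 + 1521 - 1755)/(32 + 1521 - 936))*(-1/2208))*2072 = ((380/617)*(-1/2208))*2072 = -95/340584*2072 = -24605/42573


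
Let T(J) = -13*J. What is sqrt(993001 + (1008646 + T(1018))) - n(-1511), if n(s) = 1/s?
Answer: 1/1511 + sqrt(1988413) ≈ 1410.1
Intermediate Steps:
sqrt(993001 + (1008646 + T(1018))) - n(-1511) = sqrt(993001 + (1008646 - 13*1018)) - 1/(-1511) = sqrt(993001 + (1008646 - 13234)) - 1*(-1/1511) = sqrt(993001 + 995412) + 1/1511 = sqrt(1988413) + 1/1511 = 1/1511 + sqrt(1988413)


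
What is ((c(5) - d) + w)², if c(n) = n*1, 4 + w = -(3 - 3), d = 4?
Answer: 9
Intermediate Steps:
w = -4 (w = -4 - (3 - 3) = -4 - 1*0 = -4 + 0 = -4)
c(n) = n
((c(5) - d) + w)² = ((5 - 1*4) - 4)² = ((5 - 4) - 4)² = (1 - 4)² = (-3)² = 9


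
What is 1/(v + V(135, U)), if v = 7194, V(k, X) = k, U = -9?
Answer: 1/7329 ≈ 0.00013644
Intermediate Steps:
1/(v + V(135, U)) = 1/(7194 + 135) = 1/7329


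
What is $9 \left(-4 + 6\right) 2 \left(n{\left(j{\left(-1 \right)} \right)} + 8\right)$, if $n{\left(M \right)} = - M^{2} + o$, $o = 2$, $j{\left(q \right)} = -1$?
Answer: $324$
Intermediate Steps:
$n{\left(M \right)} = 2 - M^{2}$ ($n{\left(M \right)} = - M^{2} + 2 = 2 - M^{2}$)
$9 \left(-4 + 6\right) 2 \left(n{\left(j{\left(-1 \right)} \right)} + 8\right) = 9 \left(-4 + 6\right) 2 \left(\left(2 - \left(-1\right)^{2}\right) + 8\right) = 9 \cdot 2 \cdot 2 \left(\left(2 - 1\right) + 8\right) = 9 \cdot 4 \left(\left(2 - 1\right) + 8\right) = 9 \cdot 4 \left(1 + 8\right) = 9 \cdot 4 \cdot 9 = 9 \cdot 36 = 324$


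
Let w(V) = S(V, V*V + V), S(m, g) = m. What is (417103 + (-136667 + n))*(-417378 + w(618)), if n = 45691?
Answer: -135916688520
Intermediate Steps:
w(V) = V
(417103 + (-136667 + n))*(-417378 + w(618)) = (417103 + (-136667 + 45691))*(-417378 + 618) = (417103 - 90976)*(-416760) = 326127*(-416760) = -135916688520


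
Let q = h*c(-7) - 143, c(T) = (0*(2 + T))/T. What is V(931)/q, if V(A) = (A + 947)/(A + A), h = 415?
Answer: -939/133133 ≈ -0.0070531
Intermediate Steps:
c(T) = 0 (c(T) = 0/T = 0)
V(A) = (947 + A)/(2*A) (V(A) = (947 + A)/((2*A)) = (947 + A)*(1/(2*A)) = (947 + A)/(2*A))
q = -143 (q = 415*0 - 143 = 0 - 143 = -143)
V(931)/q = ((½)*(947 + 931)/931)/(-143) = ((½)*(1/931)*1878)*(-1/143) = (939/931)*(-1/143) = -939/133133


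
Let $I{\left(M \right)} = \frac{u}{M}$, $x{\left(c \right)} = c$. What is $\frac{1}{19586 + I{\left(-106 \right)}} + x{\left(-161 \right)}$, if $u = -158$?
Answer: $- \frac{167140004}{1038137} \approx -161.0$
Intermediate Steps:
$I{\left(M \right)} = - \frac{158}{M}$
$\frac{1}{19586 + I{\left(-106 \right)}} + x{\left(-161 \right)} = \frac{1}{19586 - \frac{158}{-106}} - 161 = \frac{1}{19586 - - \frac{79}{53}} - 161 = \frac{1}{19586 + \frac{79}{53}} - 161 = \frac{1}{\frac{1038137}{53}} - 161 = \frac{53}{1038137} - 161 = - \frac{167140004}{1038137}$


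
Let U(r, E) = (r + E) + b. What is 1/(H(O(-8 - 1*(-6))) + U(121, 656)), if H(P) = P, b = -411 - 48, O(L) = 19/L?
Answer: 2/617 ≈ 0.0032415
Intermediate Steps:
b = -459
U(r, E) = -459 + E + r (U(r, E) = (r + E) - 459 = (E + r) - 459 = -459 + E + r)
1/(H(O(-8 - 1*(-6))) + U(121, 656)) = 1/(19/(-8 - 1*(-6)) + (-459 + 656 + 121)) = 1/(19/(-8 + 6) + 318) = 1/(19/(-2) + 318) = 1/(19*(-1/2) + 318) = 1/(-19/2 + 318) = 1/(617/2) = 2/617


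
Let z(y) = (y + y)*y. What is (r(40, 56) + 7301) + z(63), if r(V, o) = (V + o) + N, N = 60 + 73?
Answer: 15468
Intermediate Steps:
N = 133
z(y) = 2*y**2 (z(y) = (2*y)*y = 2*y**2)
r(V, o) = 133 + V + o (r(V, o) = (V + o) + 133 = 133 + V + o)
(r(40, 56) + 7301) + z(63) = ((133 + 40 + 56) + 7301) + 2*63**2 = (229 + 7301) + 2*3969 = 7530 + 7938 = 15468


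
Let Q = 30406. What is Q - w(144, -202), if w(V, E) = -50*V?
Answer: 37606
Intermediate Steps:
Q - w(144, -202) = 30406 - (-50)*144 = 30406 - 1*(-7200) = 30406 + 7200 = 37606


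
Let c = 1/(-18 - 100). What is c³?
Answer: -1/1643032 ≈ -6.0863e-7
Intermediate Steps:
c = -1/118 (c = 1/(-118) = -1/118 ≈ -0.0084746)
c³ = (-1/118)³ = -1/1643032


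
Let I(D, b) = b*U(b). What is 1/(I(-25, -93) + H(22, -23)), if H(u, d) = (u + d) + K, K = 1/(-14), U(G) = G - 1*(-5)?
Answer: 14/114561 ≈ 0.00012221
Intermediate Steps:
U(G) = 5 + G (U(G) = G + 5 = 5 + G)
K = -1/14 ≈ -0.071429
I(D, b) = b*(5 + b)
H(u, d) = -1/14 + d + u (H(u, d) = (u + d) - 1/14 = (d + u) - 1/14 = -1/14 + d + u)
1/(I(-25, -93) + H(22, -23)) = 1/(-93*(5 - 93) + (-1/14 - 23 + 22)) = 1/(-93*(-88) - 15/14) = 1/(8184 - 15/14) = 1/(114561/14) = 14/114561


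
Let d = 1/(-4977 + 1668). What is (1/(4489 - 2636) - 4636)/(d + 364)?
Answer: -28425987663/2231892175 ≈ -12.736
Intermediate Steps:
d = -1/3309 (d = 1/(-3309) = -1/3309 ≈ -0.00030221)
(1/(4489 - 2636) - 4636)/(d + 364) = (1/(4489 - 2636) - 4636)/(-1/3309 + 364) = (1/1853 - 4636)/(1204475/3309) = (1/1853 - 4636)*(3309/1204475) = -8590507/1853*3309/1204475 = -28425987663/2231892175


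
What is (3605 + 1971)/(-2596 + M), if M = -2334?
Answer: -164/145 ≈ -1.1310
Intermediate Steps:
(3605 + 1971)/(-2596 + M) = (3605 + 1971)/(-2596 - 2334) = 5576/(-4930) = 5576*(-1/4930) = -164/145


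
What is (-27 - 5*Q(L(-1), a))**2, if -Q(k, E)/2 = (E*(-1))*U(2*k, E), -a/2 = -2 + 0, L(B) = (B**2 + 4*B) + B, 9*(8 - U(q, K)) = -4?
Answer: 10778089/81 ≈ 1.3306e+5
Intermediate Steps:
U(q, K) = 76/9 (U(q, K) = 8 - 1/9*(-4) = 8 + 4/9 = 76/9)
L(B) = B**2 + 5*B
a = 4 (a = -2*(-2 + 0) = -2*(-2) = 4)
Q(k, E) = 152*E/9 (Q(k, E) = -2*E*(-1)*76/9 = -2*(-E)*76/9 = -(-152)*E/9 = 152*E/9)
(-27 - 5*Q(L(-1), a))**2 = (-27 - 760*4/9)**2 = (-27 - 5*608/9)**2 = (-27 - 3040/9)**2 = (-3283/9)**2 = 10778089/81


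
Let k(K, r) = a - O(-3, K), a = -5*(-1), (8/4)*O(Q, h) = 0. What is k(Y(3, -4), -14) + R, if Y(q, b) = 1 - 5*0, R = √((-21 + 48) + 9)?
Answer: 11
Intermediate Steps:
R = 6 (R = √(27 + 9) = √36 = 6)
O(Q, h) = 0 (O(Q, h) = (½)*0 = 0)
a = 5
Y(q, b) = 1 (Y(q, b) = 1 + 0 = 1)
k(K, r) = 5 (k(K, r) = 5 - 1*0 = 5 + 0 = 5)
k(Y(3, -4), -14) + R = 5 + 6 = 11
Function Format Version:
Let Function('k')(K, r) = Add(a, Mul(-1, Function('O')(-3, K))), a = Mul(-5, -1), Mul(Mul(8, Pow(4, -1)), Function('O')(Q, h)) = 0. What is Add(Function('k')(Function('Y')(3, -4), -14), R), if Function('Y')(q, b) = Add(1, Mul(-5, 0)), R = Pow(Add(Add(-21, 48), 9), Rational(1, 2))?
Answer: 11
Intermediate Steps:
R = 6 (R = Pow(Add(27, 9), Rational(1, 2)) = Pow(36, Rational(1, 2)) = 6)
Function('O')(Q, h) = 0 (Function('O')(Q, h) = Mul(Rational(1, 2), 0) = 0)
a = 5
Function('Y')(q, b) = 1 (Function('Y')(q, b) = Add(1, 0) = 1)
Function('k')(K, r) = 5 (Function('k')(K, r) = Add(5, Mul(-1, 0)) = Add(5, 0) = 5)
Add(Function('k')(Function('Y')(3, -4), -14), R) = Add(5, 6) = 11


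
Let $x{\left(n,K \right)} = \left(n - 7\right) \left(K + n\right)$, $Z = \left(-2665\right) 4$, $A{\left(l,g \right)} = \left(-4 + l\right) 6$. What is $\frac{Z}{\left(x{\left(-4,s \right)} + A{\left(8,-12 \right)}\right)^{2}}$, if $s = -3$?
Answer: $- \frac{10660}{10201} \approx -1.045$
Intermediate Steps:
$A{\left(l,g \right)} = -24 + 6 l$
$Z = -10660$
$x{\left(n,K \right)} = \left(-7 + n\right) \left(K + n\right)$
$\frac{Z}{\left(x{\left(-4,s \right)} + A{\left(8,-12 \right)}\right)^{2}} = - \frac{10660}{\left(\left(\left(-4\right)^{2} - -21 - -28 - -12\right) + \left(-24 + 6 \cdot 8\right)\right)^{2}} = - \frac{10660}{\left(\left(16 + 21 + 28 + 12\right) + \left(-24 + 48\right)\right)^{2}} = - \frac{10660}{\left(77 + 24\right)^{2}} = - \frac{10660}{101^{2}} = - \frac{10660}{10201}$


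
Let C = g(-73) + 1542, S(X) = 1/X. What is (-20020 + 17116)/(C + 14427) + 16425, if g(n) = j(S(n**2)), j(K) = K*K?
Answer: 3724257795981693/226745755265 ≈ 16425.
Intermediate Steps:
j(K) = K**2
g(n) = n**(-4) (g(n) = (1/(n**2))**2 = (n**(-2))**2 = n**(-4))
C = 43790087623/28398241 (C = (-73)**(-4) + 1542 = 1/28398241 + 1542 = 43790087623/28398241 ≈ 1542.0)
(-20020 + 17116)/(C + 14427) + 16425 = (-20020 + 17116)/(43790087623/28398241 + 14427) + 16425 = -2904/453491510530/28398241 + 16425 = -2904*28398241/453491510530 + 16425 = -41234245932/226745755265 + 16425 = 3724257795981693/226745755265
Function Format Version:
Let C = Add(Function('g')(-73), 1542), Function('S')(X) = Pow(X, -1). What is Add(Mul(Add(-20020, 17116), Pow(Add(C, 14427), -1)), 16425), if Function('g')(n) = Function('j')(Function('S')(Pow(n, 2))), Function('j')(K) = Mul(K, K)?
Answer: Rational(3724257795981693, 226745755265) ≈ 16425.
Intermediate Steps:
Function('j')(K) = Pow(K, 2)
Function('g')(n) = Pow(n, -4) (Function('g')(n) = Pow(Pow(Pow(n, 2), -1), 2) = Pow(Pow(n, -2), 2) = Pow(n, -4))
C = Rational(43790087623, 28398241) (C = Add(Pow(-73, -4), 1542) = Add(Rational(1, 28398241), 1542) = Rational(43790087623, 28398241) ≈ 1542.0)
Add(Mul(Add(-20020, 17116), Pow(Add(C, 14427), -1)), 16425) = Add(Mul(Add(-20020, 17116), Pow(Add(Rational(43790087623, 28398241), 14427), -1)), 16425) = Add(Mul(-2904, Pow(Rational(453491510530, 28398241), -1)), 16425) = Add(Mul(-2904, Rational(28398241, 453491510530)), 16425) = Add(Rational(-41234245932, 226745755265), 16425) = Rational(3724257795981693, 226745755265)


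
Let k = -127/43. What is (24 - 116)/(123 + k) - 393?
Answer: -1016311/2581 ≈ -393.77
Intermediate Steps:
k = -127/43 (k = -127*1/43 = -127/43 ≈ -2.9535)
(24 - 116)/(123 + k) - 393 = (24 - 116)/(123 - 127/43) - 393 = -92/5162/43 - 393 = -92*43/5162 - 393 = -1978/2581 - 393 = -1016311/2581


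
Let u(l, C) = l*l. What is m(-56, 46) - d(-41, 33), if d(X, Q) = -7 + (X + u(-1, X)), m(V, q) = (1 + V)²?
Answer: 3072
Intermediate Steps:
u(l, C) = l²
d(X, Q) = -6 + X (d(X, Q) = -7 + (X + (-1)²) = -7 + (X + 1) = -7 + (1 + X) = -6 + X)
m(-56, 46) - d(-41, 33) = (1 - 56)² - (-6 - 41) = (-55)² - 1*(-47) = 3025 + 47 = 3072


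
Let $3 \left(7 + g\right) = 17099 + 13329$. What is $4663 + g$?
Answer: $\frac{44396}{3} \approx 14799.0$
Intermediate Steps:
$g = \frac{30407}{3}$ ($g = -7 + \frac{17099 + 13329}{3} = -7 + \frac{1}{3} \cdot 30428 = -7 + \frac{30428}{3} = \frac{30407}{3} \approx 10136.0$)
$4663 + g = 4663 + \frac{30407}{3} = \frac{44396}{3}$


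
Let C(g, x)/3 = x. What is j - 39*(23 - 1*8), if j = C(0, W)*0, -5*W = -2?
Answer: -585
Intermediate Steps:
W = ⅖ (W = -⅕*(-2) = ⅖ ≈ 0.40000)
C(g, x) = 3*x
j = 0 (j = (3*(⅖))*0 = (6/5)*0 = 0)
j - 39*(23 - 1*8) = 0 - 39*(23 - 1*8) = 0 - 39*(23 - 8) = 0 - 39*15 = 0 - 585 = -585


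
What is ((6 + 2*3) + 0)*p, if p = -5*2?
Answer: -120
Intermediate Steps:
p = -10
((6 + 2*3) + 0)*p = ((6 + 2*3) + 0)*(-10) = ((6 + 6) + 0)*(-10) = (12 + 0)*(-10) = 12*(-10) = -120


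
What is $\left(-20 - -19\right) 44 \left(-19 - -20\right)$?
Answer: $-44$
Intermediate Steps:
$\left(-20 - -19\right) 44 \left(-19 - -20\right) = \left(-20 + 19\right) 44 \left(-19 + 20\right) = \left(-1\right) 44 \cdot 1 = \left(-44\right) 1 = -44$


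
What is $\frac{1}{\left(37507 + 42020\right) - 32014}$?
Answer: $\frac{1}{47513} \approx 2.1047 \cdot 10^{-5}$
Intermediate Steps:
$\frac{1}{\left(37507 + 42020\right) - 32014} = \frac{1}{79527 - 32014} = \frac{1}{47513}$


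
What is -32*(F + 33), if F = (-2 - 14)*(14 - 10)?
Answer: 992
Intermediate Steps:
F = -64 (F = -16*4 = -64)
-32*(F + 33) = -32*(-64 + 33) = -32*(-31) = 992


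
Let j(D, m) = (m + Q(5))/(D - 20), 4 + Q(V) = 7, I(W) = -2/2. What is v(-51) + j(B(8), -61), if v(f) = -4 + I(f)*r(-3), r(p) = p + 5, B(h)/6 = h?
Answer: -113/14 ≈ -8.0714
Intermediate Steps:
I(W) = -1 (I(W) = -2*½ = -1)
B(h) = 6*h
Q(V) = 3 (Q(V) = -4 + 7 = 3)
r(p) = 5 + p
j(D, m) = (3 + m)/(-20 + D) (j(D, m) = (m + 3)/(D - 20) = (3 + m)/(-20 + D))
v(f) = -6 (v(f) = -4 - (5 - 3) = -4 - 1*2 = -4 - 2 = -6)
v(-51) + j(B(8), -61) = -6 + (3 - 61)/(-20 + 6*8) = -6 - 58/(-20 + 48) = -6 - 58/28 = -6 + (1/28)*(-58) = -6 - 29/14 = -113/14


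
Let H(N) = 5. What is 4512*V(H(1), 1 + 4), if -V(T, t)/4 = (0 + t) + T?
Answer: -180480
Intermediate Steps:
V(T, t) = -4*T - 4*t (V(T, t) = -4*((0 + t) + T) = -4*(t + T) = -4*(T + t) = -4*T - 4*t)
4512*V(H(1), 1 + 4) = 4512*(-4*5 - 4*(1 + 4)) = 4512*(-20 - 4*5) = 4512*(-20 - 20) = 4512*(-40) = -180480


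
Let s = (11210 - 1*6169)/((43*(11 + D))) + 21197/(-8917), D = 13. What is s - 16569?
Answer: -152450562443/9202344 ≈ -16567.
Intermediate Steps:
s = 23075293/9202344 (s = (11210 - 1*6169)/((43*(11 + 13))) + 21197/(-8917) = (11210 - 6169)/((43*24)) + 21197*(-1/8917) = 5041/1032 - 21197/8917 = 23075293/9202344 ≈ 2.5075)
s - 16569 = 23075293/9202344 - 16569 = -152450562443/9202344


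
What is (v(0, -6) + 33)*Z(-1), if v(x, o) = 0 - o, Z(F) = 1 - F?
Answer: 78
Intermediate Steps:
v(x, o) = -o
(v(0, -6) + 33)*Z(-1) = (-1*(-6) + 33)*(1 - 1*(-1)) = (6 + 33)*(1 + 1) = 39*2 = 78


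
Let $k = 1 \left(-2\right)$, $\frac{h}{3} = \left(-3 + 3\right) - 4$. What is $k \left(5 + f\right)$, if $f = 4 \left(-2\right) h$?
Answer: $-202$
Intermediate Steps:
$h = -12$ ($h = 3 \left(\left(-3 + 3\right) - 4\right) = 3 \left(0 - 4\right) = 3 \left(-4\right) = -12$)
$k = -2$
$f = 96$ ($f = 4 \left(-2\right) \left(-12\right) = \left(-8\right) \left(-12\right) = 96$)
$k \left(5 + f\right) = - 2 \left(5 + 96\right) = \left(-2\right) 101 = -202$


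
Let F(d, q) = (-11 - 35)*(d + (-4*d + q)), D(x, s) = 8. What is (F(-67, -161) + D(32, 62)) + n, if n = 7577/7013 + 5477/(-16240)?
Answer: -208563891561/113891120 ≈ -1831.3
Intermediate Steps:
n = 84640279/113891120 (n = 7577*(1/7013) + 5477*(-1/16240) = 7577/7013 - 5477/16240 = 84640279/113891120 ≈ 0.74317)
F(d, q) = -46*q + 138*d (F(d, q) = -46*(d + (q - 4*d)) = -46*(q - 3*d) = -46*q + 138*d)
(F(-67, -161) + D(32, 62)) + n = ((-46*(-161) + 138*(-67)) + 8) + 84640279/113891120 = ((7406 - 9246) + 8) + 84640279/113891120 = (-1840 + 8) + 84640279/113891120 = -1832 + 84640279/113891120 = -208563891561/113891120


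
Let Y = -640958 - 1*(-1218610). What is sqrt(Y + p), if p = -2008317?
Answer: I*sqrt(1430665) ≈ 1196.1*I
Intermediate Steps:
Y = 577652 (Y = -640958 + 1218610 = 577652)
sqrt(Y + p) = sqrt(577652 - 2008317) = sqrt(-1430665) = I*sqrt(1430665)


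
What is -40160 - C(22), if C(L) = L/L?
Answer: -40161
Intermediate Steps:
C(L) = 1
-40160 - C(22) = -40160 - 1*1 = -40160 - 1 = -40161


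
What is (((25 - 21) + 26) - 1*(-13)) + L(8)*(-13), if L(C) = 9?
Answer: -74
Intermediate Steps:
(((25 - 21) + 26) - 1*(-13)) + L(8)*(-13) = (((25 - 21) + 26) - 1*(-13)) + 9*(-13) = ((4 + 26) + 13) - 117 = (30 + 13) - 117 = 43 - 117 = -74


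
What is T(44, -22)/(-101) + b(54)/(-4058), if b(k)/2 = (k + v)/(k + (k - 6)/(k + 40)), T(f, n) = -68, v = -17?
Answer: 353308625/525028098 ≈ 0.67293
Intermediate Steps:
b(k) = 2*(-17 + k)/(k + (-6 + k)/(40 + k)) (b(k) = 2*((k - 17)/(k + (k - 6)/(k + 40))) = 2*((-17 + k)/(k + (-6 + k)/(40 + k))) = 2*(-17 + k)/(k + (-6 + k)/(40 + k)))
T(44, -22)/(-101) + b(54)/(-4058) = -68/(-101) + (2*(-680 + 54**2 + 23*54)/(-6 + 54**2 + 41*54))/(-4058) = -68*(-1/101) + (2*(-680 + 2916 + 1242)/(-6 + 2916 + 2214))*(-1/4058) = 68/101 + (2*3478/5124)*(-1/4058) = 68/101 + (2*(1/5124)*3478)*(-1/4058) = 68/101 + (1739/1281)*(-1/4058) = 68/101 - 1739/5198298 = 353308625/525028098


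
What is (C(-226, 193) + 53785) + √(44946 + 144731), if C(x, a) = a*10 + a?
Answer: 55908 + √189677 ≈ 56344.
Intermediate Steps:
C(x, a) = 11*a (C(x, a) = 10*a + a = 11*a)
(C(-226, 193) + 53785) + √(44946 + 144731) = (11*193 + 53785) + √(44946 + 144731) = (2123 + 53785) + √189677 = 55908 + √189677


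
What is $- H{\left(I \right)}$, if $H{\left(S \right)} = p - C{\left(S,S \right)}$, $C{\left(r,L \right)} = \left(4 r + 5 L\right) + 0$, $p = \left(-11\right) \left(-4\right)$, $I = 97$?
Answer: $829$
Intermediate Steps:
$p = 44$
$C{\left(r,L \right)} = 4 r + 5 L$
$H{\left(S \right)} = 44 - 9 S$ ($H{\left(S \right)} = 44 - \left(4 S + 5 S\right) = 44 - 9 S$)
$- H{\left(I \right)} = - (44 - 873) = \left(-1\right) \left(-829\right) = 829$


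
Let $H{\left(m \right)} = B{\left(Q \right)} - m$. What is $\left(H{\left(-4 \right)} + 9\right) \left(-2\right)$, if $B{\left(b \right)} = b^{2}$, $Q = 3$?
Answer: $-44$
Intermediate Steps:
$H{\left(m \right)} = 9 - m$ ($H{\left(m \right)} = 3^{2} - m = 9 - m$)
$\left(H{\left(-4 \right)} + 9\right) \left(-2\right) = \left(\left(9 - -4\right) + 9\right) \left(-2\right) = \left(\left(9 + 4\right) + 9\right) \left(-2\right) = \left(13 + 9\right) \left(-2\right) = 22 \left(-2\right) = -44$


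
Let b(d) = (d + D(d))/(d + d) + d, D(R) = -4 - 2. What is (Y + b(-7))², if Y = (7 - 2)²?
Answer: 70225/196 ≈ 358.29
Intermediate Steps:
Y = 25 (Y = 5² = 25)
D(R) = -6
b(d) = d + (-6 + d)/(2*d) (b(d) = (d - 6)/(d + d) + d = (-6 + d)/((2*d)) + d = (-6 + d)*(1/(2*d)) + d = (-6 + d)/(2*d) + d = d + (-6 + d)/(2*d))
(Y + b(-7))² = (25 + (½ - 7 - 3/(-7)))² = (25 + (½ - 7 - 3*(-⅐)))² = (25 + (½ - 7 + 3/7))² = (25 - 85/14)² = (265/14)² = 70225/196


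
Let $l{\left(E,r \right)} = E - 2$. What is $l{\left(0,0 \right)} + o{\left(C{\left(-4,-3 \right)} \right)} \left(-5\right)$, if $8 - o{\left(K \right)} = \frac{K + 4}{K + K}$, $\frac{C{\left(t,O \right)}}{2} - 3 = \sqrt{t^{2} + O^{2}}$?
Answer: $- \frac{311}{8} \approx -38.875$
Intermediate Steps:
$l{\left(E,r \right)} = -2 + E$
$C{\left(t,O \right)} = 6 + 2 \sqrt{O^{2} + t^{2}}$ ($C{\left(t,O \right)} = 6 + 2 \sqrt{t^{2} + O^{2}} = 6 + 2 \sqrt{O^{2} + t^{2}}$)
$o{\left(K \right)} = 8 - \frac{4 + K}{2 K}$ ($o{\left(K \right)} = 8 - \frac{K + 4}{K + K} = 8 - \frac{4 + K}{2 K}$)
$l{\left(0,0 \right)} + o{\left(C{\left(-4,-3 \right)} \right)} \left(-5\right) = \left(-2 + 0\right) + \left(\frac{15}{2} - \frac{2}{6 + 2 \sqrt{\left(-3\right)^{2} + \left(-4\right)^{2}}}\right) \left(-5\right) = -2 + \left(\frac{15}{2} - \frac{2}{6 + 2 \sqrt{9 + 16}}\right) \left(-5\right) = -2 + \left(\frac{15}{2} - \frac{2}{6 + 2 \sqrt{25}}\right) \left(-5\right) = -2 + \left(\frac{15}{2} - \frac{2}{6 + 2 \cdot 5}\right) \left(-5\right) = -2 + \left(\frac{15}{2} - \frac{2}{6 + 10}\right) \left(-5\right) = -2 + \left(\frac{15}{2} - \frac{2}{16}\right) \left(-5\right) = -2 + \left(\frac{15}{2} - \frac{1}{8}\right) \left(-5\right) = -2 + \frac{59}{8} \left(-5\right) = -2 - \frac{295}{8} = - \frac{311}{8}$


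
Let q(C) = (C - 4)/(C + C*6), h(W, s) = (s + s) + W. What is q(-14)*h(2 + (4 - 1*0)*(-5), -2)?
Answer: -198/49 ≈ -4.0408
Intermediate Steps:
h(W, s) = W + 2*s (h(W, s) = 2*s + W = W + 2*s)
q(C) = (-4 + C)/(7*C) (q(C) = (-4 + C)/(C + 6*C) = (-4 + C)/((7*C)) = (-4 + C)*(1/(7*C)) = (-4 + C)/(7*C))
q(-14)*h(2 + (4 - 1*0)*(-5), -2) = ((1/7)*(-4 - 14)/(-14))*((2 + (4 - 1*0)*(-5)) + 2*(-2)) = ((1/7)*(-1/14)*(-18))*((2 + (4 + 0)*(-5)) - 4) = 9*((2 + 4*(-5)) - 4)/49 = 9*((2 - 20) - 4)/49 = 9*(-18 - 4)/49 = (9/49)*(-22) = -198/49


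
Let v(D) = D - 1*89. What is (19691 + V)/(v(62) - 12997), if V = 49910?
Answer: -69601/13024 ≈ -5.3441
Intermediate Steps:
v(D) = -89 + D (v(D) = D - 89 = -89 + D)
(19691 + V)/(v(62) - 12997) = (19691 + 49910)/((-89 + 62) - 12997) = 69601/(-27 - 12997) = 69601/(-13024) = 69601*(-1/13024) = -69601/13024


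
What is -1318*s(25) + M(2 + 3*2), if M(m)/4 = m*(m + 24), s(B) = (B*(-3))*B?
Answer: 2472274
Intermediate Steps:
s(B) = -3*B² (s(B) = (-3*B)*B = -3*B²)
M(m) = 4*m*(24 + m) (M(m) = 4*(m*(m + 24)) = 4*(m*(24 + m)) = 4*m*(24 + m))
-1318*s(25) + M(2 + 3*2) = -(-3954)*25² + 4*(2 + 3*2)*(24 + (2 + 3*2)) = -(-3954)*625 + 4*(2 + 6)*(24 + (2 + 6)) = -1318*(-1875) + 4*8*(24 + 8) = 2471250 + 4*8*32 = 2471250 + 1024 = 2472274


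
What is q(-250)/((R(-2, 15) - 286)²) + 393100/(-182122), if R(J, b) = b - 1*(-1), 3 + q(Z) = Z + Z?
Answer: -14374298683/6638346900 ≈ -2.1653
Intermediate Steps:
q(Z) = -3 + 2*Z (q(Z) = -3 + (Z + Z) = -3 + 2*Z)
R(J, b) = 1 + b (R(J, b) = b + 1 = 1 + b)
q(-250)/((R(-2, 15) - 286)²) + 393100/(-182122) = (-3 + 2*(-250))/(((1 + 15) - 286)²) + 393100/(-182122) = (-3 - 500)/((16 - 286)²) + 393100*(-1/182122) = -503/((-270)²) - 196550/91061 = -503/72900 - 196550/91061 = -14374298683/6638346900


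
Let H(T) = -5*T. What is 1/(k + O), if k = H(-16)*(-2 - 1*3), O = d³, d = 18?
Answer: 1/5432 ≈ 0.00018409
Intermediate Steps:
O = 5832 (O = 18³ = 5832)
k = -400 (k = (-5*(-16))*(-2 - 1*3) = 80*(-2 - 3) = 80*(-5) = -400)
1/(k + O) = 1/(-400 + 5832) = 1/5432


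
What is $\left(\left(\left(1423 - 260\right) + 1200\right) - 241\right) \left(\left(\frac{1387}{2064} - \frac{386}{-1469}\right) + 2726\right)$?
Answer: $\frac{8772464522203}{1516008} \approx 5.7866 \cdot 10^{6}$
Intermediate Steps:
$\left(\left(\left(1423 - 260\right) + 1200\right) - 241\right) \left(\left(\frac{1387}{2064} - \frac{386}{-1469}\right) + 2726\right) = \left(\left(1163 + 1200\right) - 241\right) \left(\left(1387 \cdot \frac{1}{2064} - - \frac{386}{1469}\right) + 2726\right) = \left(2363 - 241\right) \left(\left(\frac{1387}{2064} + \frac{386}{1469}\right) + 2726\right) = 2122 \left(\frac{2834207}{3032016} + 2726\right) = 2122 \cdot \frac{8268109823}{3032016} = \frac{8772464522203}{1516008}$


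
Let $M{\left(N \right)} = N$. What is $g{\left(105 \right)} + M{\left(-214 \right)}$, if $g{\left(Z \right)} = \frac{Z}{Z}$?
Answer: $-213$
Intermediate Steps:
$g{\left(Z \right)} = 1$
$g{\left(105 \right)} + M{\left(-214 \right)} = 1 - 214 = -213$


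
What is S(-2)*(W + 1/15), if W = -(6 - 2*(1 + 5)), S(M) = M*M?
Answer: 364/15 ≈ 24.267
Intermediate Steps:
S(M) = M**2
W = 6 (W = -(6 - 2*6) = -(6 - 12) = -1*(-6) = 6)
S(-2)*(W + 1/15) = (-2)**2*(6 + 1/15) = 4*(6 + 1/15) = 4*(91/15) = 364/15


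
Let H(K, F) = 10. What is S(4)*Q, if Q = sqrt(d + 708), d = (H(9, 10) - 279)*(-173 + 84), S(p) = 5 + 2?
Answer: 1099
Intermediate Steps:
S(p) = 7
d = 23941 (d = (10 - 279)*(-173 + 84) = -269*(-89) = 23941)
Q = 157 (Q = sqrt(23941 + 708) = sqrt(24649) = 157)
S(4)*Q = 7*157 = 1099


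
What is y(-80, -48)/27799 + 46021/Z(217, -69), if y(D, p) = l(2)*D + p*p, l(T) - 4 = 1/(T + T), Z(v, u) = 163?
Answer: 1279657911/4531237 ≈ 282.41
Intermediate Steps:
l(T) = 4 + 1/(2*T) (l(T) = 4 + 1/(T + T) = 4 + 1/(2*T))
y(D, p) = p**2 + 17*D/4 (y(D, p) = (4 + (1/2)/2)*D + p*p = (4 + (1/2)*(1/2))*D + p**2 = (4 + 1/4)*D + p**2 = 17*D/4 + p**2 = p**2 + 17*D/4)
y(-80, -48)/27799 + 46021/Z(217, -69) = ((-48)**2 + (17/4)*(-80))/27799 + 46021/163 = (2304 - 340)*(1/27799) + 46021*(1/163) = 1964*(1/27799) + 46021/163 = 1964/27799 + 46021/163 = 1279657911/4531237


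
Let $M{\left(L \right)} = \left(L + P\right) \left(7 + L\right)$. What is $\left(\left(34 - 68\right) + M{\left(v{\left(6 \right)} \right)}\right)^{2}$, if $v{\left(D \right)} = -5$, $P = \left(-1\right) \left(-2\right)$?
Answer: $1600$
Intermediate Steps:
$P = 2$
$M{\left(L \right)} = \left(2 + L\right) \left(7 + L\right)$ ($M{\left(L \right)} = \left(L + 2\right) \left(7 + L\right) = \left(2 + L\right) \left(7 + L\right)$)
$\left(\left(34 - 68\right) + M{\left(v{\left(6 \right)} \right)}\right)^{2} = \left(\left(34 - 68\right) + \left(14 + \left(-5\right)^{2} + 9 \left(-5\right)\right)\right)^{2} = \left(-34 + \left(14 + 25 - 45\right)\right)^{2} = \left(-34 - 6\right)^{2} = \left(-40\right)^{2} = 1600$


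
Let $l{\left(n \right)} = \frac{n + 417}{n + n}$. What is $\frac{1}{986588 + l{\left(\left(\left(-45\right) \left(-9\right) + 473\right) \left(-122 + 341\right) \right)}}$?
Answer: $\frac{128188}{126468806777} \approx 1.0136 \cdot 10^{-6}$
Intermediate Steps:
$l{\left(n \right)} = \frac{417 + n}{2 n}$
$\frac{1}{986588 + l{\left(\left(\left(-45\right) \left(-9\right) + 473\right) \left(-122 + 341\right) \right)}} = \frac{1}{986588 + \frac{417 + \left(\left(-45\right) \left(-9\right) + 473\right) \left(-122 + 341\right)}{2 \left(\left(-45\right) \left(-9\right) + 473\right) \left(-122 + 341\right)}} = \frac{1}{986588 + \frac{417 + \left(405 + 473\right) 219}{2 \left(405 + 473\right) 219}} = \frac{1}{986588 + \frac{417 + 878 \cdot 219}{2 \cdot 878 \cdot 219}} = \frac{1}{986588 + \frac{417 + 192282}{2 \cdot 192282}} = \frac{1}{986588 + \frac{1}{2} \cdot \frac{1}{192282} \cdot 192699} = \frac{1}{986588 + \frac{64233}{128188}} = \frac{1}{\frac{126468806777}{128188}} = \frac{128188}{126468806777}$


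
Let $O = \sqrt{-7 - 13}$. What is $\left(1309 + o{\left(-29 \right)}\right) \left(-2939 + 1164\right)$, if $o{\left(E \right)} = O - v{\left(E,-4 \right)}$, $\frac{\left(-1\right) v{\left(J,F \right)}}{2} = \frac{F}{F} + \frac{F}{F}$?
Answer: $-2330575 - 3550 i \sqrt{5} \approx -2.3306 \cdot 10^{6} - 7938.0 i$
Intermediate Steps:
$v{\left(J,F \right)} = -4$ ($v{\left(J,F \right)} = - 2 \left(\frac{F}{F} + \frac{F}{F}\right) = - 2 \left(1 + 1\right) = \left(-2\right) 2 = -4$)
$O = 2 i \sqrt{5}$ ($O = \sqrt{-20} = 2 i \sqrt{5} \approx 4.4721 i$)
$o{\left(E \right)} = 4 + 2 i \sqrt{5}$ ($o{\left(E \right)} = 2 i \sqrt{5} - -4 = 2 i \sqrt{5} + 4 = 4 + 2 i \sqrt{5}$)
$\left(1309 + o{\left(-29 \right)}\right) \left(-2939 + 1164\right) = \left(1309 + \left(4 + 2 i \sqrt{5}\right)\right) \left(-2939 + 1164\right) = \left(1313 + 2 i \sqrt{5}\right) \left(-1775\right) = -2330575 - 3550 i \sqrt{5}$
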